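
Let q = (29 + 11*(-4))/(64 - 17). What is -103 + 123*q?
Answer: -6686/47 ≈ -142.26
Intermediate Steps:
q = -15/47 (q = (29 - 44)/47 = -15*1/47 = -15/47 ≈ -0.31915)
-103 + 123*q = -103 + 123*(-15/47) = -103 - 1845/47 = -6686/47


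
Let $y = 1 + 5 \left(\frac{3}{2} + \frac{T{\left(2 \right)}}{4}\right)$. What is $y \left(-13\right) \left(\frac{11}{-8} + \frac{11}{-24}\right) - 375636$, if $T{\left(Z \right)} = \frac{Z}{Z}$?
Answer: $- \frac{3003229}{8} \approx -3.754 \cdot 10^{5}$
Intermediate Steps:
$T{\left(Z \right)} = 1$
$y = \frac{39}{4}$ ($y = 1 + 5 \left(\frac{3}{2} + 1 \cdot \frac{1}{4}\right) = 1 + 5 \left(3 \cdot \frac{1}{2} + 1 \cdot \frac{1}{4}\right) = 1 + 5 \left(\frac{3}{2} + \frac{1}{4}\right) = 1 + 5 \cdot \frac{7}{4} = 1 + \frac{35}{4} = \frac{39}{4} \approx 9.75$)
$y \left(-13\right) \left(\frac{11}{-8} + \frac{11}{-24}\right) - 375636 = \frac{39}{4} \left(-13\right) \left(\frac{11}{-8} + \frac{11}{-24}\right) - 375636 = - \frac{507 \left(11 \left(- \frac{1}{8}\right) + 11 \left(- \frac{1}{24}\right)\right)}{4} - 375636 = - \frac{507 \left(- \frac{11}{8} - \frac{11}{24}\right)}{4} - 375636 = \left(- \frac{507}{4}\right) \left(- \frac{11}{6}\right) - 375636 = \frac{1859}{8} - 375636 = - \frac{3003229}{8}$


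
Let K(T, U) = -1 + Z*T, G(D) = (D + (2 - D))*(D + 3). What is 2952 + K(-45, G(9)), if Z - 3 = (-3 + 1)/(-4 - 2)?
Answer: 2801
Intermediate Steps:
Z = 10/3 (Z = 3 + (-3 + 1)/(-4 - 2) = 3 - 2/(-6) = 3 - 2*(-⅙) = 3 + ⅓ = 10/3 ≈ 3.3333)
G(D) = 6 + 2*D (G(D) = 2*(3 + D) = 6 + 2*D)
K(T, U) = -1 + 10*T/3
2952 + K(-45, G(9)) = 2952 + (-1 + (10/3)*(-45)) = 2952 + (-1 - 150) = 2952 - 151 = 2801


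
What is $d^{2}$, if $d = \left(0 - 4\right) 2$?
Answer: $64$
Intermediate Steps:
$d = -8$ ($d = \left(-4\right) 2 = -8$)
$d^{2} = \left(-8\right)^{2} = 64$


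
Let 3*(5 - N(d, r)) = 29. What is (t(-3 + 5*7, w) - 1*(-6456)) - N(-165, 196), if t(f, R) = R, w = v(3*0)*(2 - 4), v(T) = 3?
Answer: 19364/3 ≈ 6454.7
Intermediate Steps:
N(d, r) = -14/3 (N(d, r) = 5 - ⅓*29 = 5 - 29/3 = -14/3)
w = -6 (w = 3*(2 - 4) = 3*(-2) = -6)
(t(-3 + 5*7, w) - 1*(-6456)) - N(-165, 196) = (-6 - 1*(-6456)) - 1*(-14/3) = (-6 + 6456) + 14/3 = 6450 + 14/3 = 19364/3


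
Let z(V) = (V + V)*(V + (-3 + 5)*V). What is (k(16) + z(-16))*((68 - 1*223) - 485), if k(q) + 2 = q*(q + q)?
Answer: -1309440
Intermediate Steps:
k(q) = -2 + 2*q² (k(q) = -2 + q*(q + q) = -2 + q*(2*q) = -2 + 2*q²)
z(V) = 6*V² (z(V) = (2*V)*(V + 2*V) = (2*V)*(3*V) = 6*V²)
(k(16) + z(-16))*((68 - 1*223) - 485) = ((-2 + 2*16²) + 6*(-16)²)*((68 - 1*223) - 485) = ((-2 + 2*256) + 6*256)*((68 - 223) - 485) = ((-2 + 512) + 1536)*(-155 - 485) = (510 + 1536)*(-640) = 2046*(-640) = -1309440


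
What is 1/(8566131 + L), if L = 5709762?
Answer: 1/14275893 ≈ 7.0048e-8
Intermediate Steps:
1/(8566131 + L) = 1/(8566131 + 5709762) = 1/14275893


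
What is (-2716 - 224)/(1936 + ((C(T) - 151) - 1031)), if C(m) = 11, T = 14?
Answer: -196/51 ≈ -3.8431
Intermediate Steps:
(-2716 - 224)/(1936 + ((C(T) - 151) - 1031)) = (-2716 - 224)/(1936 + ((11 - 151) - 1031)) = -2940/(1936 + (-140 - 1031)) = -2940/(1936 - 1171) = -2940/765 = -2940*1/765 = -196/51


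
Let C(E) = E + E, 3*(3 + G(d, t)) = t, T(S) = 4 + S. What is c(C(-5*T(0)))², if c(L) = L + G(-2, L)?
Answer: 28561/9 ≈ 3173.4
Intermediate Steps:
G(d, t) = -3 + t/3
C(E) = 2*E
c(L) = -3 + 4*L/3 (c(L) = L + (-3 + L/3) = -3 + 4*L/3)
c(C(-5*T(0)))² = (-3 + 4*(2*(-5*(4 + 0)))/3)² = (-3 + 4*(2*(-5*4))/3)² = (-3 + 4*(2*(-20))/3)² = (-3 + (4/3)*(-40))² = (-3 - 160/3)² = (-169/3)² = 28561/9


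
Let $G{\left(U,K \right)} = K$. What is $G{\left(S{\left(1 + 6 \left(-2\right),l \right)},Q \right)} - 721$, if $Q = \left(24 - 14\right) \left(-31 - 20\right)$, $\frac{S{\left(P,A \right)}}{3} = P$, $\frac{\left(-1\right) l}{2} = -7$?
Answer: $-1231$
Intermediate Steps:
$l = 14$ ($l = \left(-2\right) \left(-7\right) = 14$)
$S{\left(P,A \right)} = 3 P$
$Q = -510$ ($Q = 10 \left(-51\right) = -510$)
$G{\left(S{\left(1 + 6 \left(-2\right),l \right)},Q \right)} - 721 = -510 - 721 = -1231$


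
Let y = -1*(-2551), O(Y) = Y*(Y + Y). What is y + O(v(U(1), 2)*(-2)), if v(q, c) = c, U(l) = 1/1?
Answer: 2583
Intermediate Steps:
U(l) = 1 (U(l) = 1*1 = 1)
O(Y) = 2*Y² (O(Y) = Y*(2*Y) = 2*Y²)
y = 2551
y + O(v(U(1), 2)*(-2)) = 2551 + 2*(2*(-2))² = 2551 + 2*(-4)² = 2551 + 2*16 = 2551 + 32 = 2583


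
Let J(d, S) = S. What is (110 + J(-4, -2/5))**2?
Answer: 300304/25 ≈ 12012.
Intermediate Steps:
(110 + J(-4, -2/5))**2 = (110 - 2/5)**2 = (548/5)**2 = 300304/25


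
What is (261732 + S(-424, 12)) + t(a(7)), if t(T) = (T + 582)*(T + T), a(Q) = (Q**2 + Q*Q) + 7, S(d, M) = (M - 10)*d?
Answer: 405154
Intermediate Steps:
S(d, M) = d*(-10 + M) (S(d, M) = (-10 + M)*d = d*(-10 + M))
a(Q) = 7 + 2*Q**2 (a(Q) = (Q**2 + Q**2) + 7 = 2*Q**2 + 7 = 7 + 2*Q**2)
t(T) = 2*T*(582 + T) (t(T) = (582 + T)*(2*T) = 2*T*(582 + T))
(261732 + S(-424, 12)) + t(a(7)) = (261732 - 424*(-10 + 12)) + 2*(7 + 2*7**2)*(582 + (7 + 2*7**2)) = (261732 - 424*2) + 2*(7 + 2*49)*(582 + (7 + 2*49)) = (261732 - 848) + 2*(7 + 98)*(582 + (7 + 98)) = 260884 + 2*105*(582 + 105) = 260884 + 2*105*687 = 260884 + 144270 = 405154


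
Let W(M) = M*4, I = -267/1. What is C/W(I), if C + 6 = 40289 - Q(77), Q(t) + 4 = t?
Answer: -20105/534 ≈ -37.650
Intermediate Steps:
Q(t) = -4 + t
I = -267 (I = -267*1 = -267)
W(M) = 4*M
C = 40210 (C = -6 + (40289 - (-4 + 77)) = -6 + (40289 - 1*73) = -6 + (40289 - 73) = -6 + 40216 = 40210)
C/W(I) = 40210/((4*(-267))) = 40210/(-1068) = 40210*(-1/1068) = -20105/534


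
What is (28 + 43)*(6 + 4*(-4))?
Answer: -710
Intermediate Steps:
(28 + 43)*(6 + 4*(-4)) = 71*(6 - 16) = 71*(-10) = -710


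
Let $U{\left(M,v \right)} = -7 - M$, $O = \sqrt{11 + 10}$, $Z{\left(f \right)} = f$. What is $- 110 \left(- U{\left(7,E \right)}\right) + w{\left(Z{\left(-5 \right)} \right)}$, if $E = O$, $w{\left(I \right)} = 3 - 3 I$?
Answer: $-1522$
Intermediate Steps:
$O = \sqrt{21} \approx 4.5826$
$E = \sqrt{21} \approx 4.5826$
$- 110 \left(- U{\left(7,E \right)}\right) + w{\left(Z{\left(-5 \right)} \right)} = - 110 \left(- (-7 - 7)\right) + \left(3 - -15\right) = - 110 \left(- (-7 - 7)\right) + \left(3 + 15\right) = - 110 \left(\left(-1\right) \left(-14\right)\right) + 18 = \left(-110\right) 14 + 18 = -1540 + 18 = -1522$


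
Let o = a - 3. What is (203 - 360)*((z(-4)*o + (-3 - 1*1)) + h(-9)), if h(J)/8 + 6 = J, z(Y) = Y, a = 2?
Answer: 18840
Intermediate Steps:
h(J) = -48 + 8*J
o = -1 (o = 2 - 3 = -1)
(203 - 360)*((z(-4)*o + (-3 - 1*1)) + h(-9)) = (203 - 360)*((-4*(-1) + (-3 - 1*1)) + (-48 + 8*(-9))) = -157*((4 + (-3 - 1)) + (-48 - 72)) = -157*((4 - 4) - 120) = -157*(0 - 120) = -157*(-120) = 18840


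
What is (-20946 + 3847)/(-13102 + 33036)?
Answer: -17099/19934 ≈ -0.85778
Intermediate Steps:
(-20946 + 3847)/(-13102 + 33036) = -17099/19934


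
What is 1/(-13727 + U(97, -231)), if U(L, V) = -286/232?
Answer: -116/1592475 ≈ -7.2843e-5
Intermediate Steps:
U(L, V) = -143/116 (U(L, V) = -286*1/232 = -143/116)
1/(-13727 + U(97, -231)) = 1/(-13727 - 143/116) = 1/(-1592475/116) = -116/1592475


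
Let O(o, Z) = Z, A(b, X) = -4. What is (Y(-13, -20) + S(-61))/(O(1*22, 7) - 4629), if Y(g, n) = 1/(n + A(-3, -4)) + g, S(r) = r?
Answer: 1777/110928 ≈ 0.016019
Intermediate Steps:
Y(g, n) = g + 1/(-4 + n) (Y(g, n) = 1/(n - 4) + g = 1/(-4 + n) + g = g + 1/(-4 + n))
(Y(-13, -20) + S(-61))/(O(1*22, 7) - 4629) = ((1 - 4*(-13) - 13*(-20))/(-4 - 20) - 61)/(7 - 4629) = ((1 + 52 + 260)/(-24) - 61)/(-4622) = (-1/24*313 - 61)*(-1/4622) = (-313/24 - 61)*(-1/4622) = -1777/24*(-1/4622) = 1777/110928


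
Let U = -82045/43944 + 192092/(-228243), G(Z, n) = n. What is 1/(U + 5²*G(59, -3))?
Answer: -3343303464/259803589061 ≈ -0.012869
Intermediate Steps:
U = -9055829261/3343303464 (U = -82045*1/43944 + 192092*(-1/228243) = -82045/43944 - 192092/228243 = -9055829261/3343303464 ≈ -2.7086)
1/(U + 5²*G(59, -3)) = 1/(-9055829261/3343303464 + 5²*(-3)) = 1/(-9055829261/3343303464 + 25*(-3)) = 1/(-9055829261/3343303464 - 75) = 1/(-259803589061/3343303464) = -3343303464/259803589061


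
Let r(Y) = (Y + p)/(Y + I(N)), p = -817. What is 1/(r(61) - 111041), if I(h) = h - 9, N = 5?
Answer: -19/2110031 ≈ -9.0046e-6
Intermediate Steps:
I(h) = -9 + h
r(Y) = (-817 + Y)/(-4 + Y) (r(Y) = (Y - 817)/(Y + (-9 + 5)) = (-817 + Y)/(Y - 4) = (-817 + Y)/(-4 + Y))
1/(r(61) - 111041) = 1/((-817 + 61)/(-4 + 61) - 111041) = 1/(-756/57 - 111041) = 1/((1/57)*(-756) - 111041) = 1/(-252/19 - 111041) = 1/(-2110031/19) = -19/2110031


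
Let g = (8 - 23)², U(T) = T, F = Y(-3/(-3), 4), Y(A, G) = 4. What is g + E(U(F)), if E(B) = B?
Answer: 229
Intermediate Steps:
F = 4
g = 225 (g = (-15)² = 225)
g + E(U(F)) = 225 + 4 = 229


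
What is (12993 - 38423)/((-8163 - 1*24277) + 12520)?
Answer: 2543/1992 ≈ 1.2766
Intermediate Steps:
(12993 - 38423)/((-8163 - 1*24277) + 12520) = -25430/((-8163 - 24277) + 12520) = -25430/(-32440 + 12520) = -25430/(-19920) = -25430*(-1/19920) = 2543/1992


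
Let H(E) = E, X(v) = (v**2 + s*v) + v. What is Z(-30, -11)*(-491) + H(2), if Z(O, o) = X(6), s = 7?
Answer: -41242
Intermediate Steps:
X(v) = v**2 + 8*v (X(v) = (v**2 + 7*v) + v = v**2 + 8*v)
Z(O, o) = 84 (Z(O, o) = 6*(8 + 6) = 6*14 = 84)
Z(-30, -11)*(-491) + H(2) = 84*(-491) + 2 = -41244 + 2 = -41242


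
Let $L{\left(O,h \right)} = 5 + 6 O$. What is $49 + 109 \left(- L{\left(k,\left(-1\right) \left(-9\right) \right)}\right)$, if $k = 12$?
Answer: $-8344$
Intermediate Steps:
$49 + 109 \left(- L{\left(k,\left(-1\right) \left(-9\right) \right)}\right) = 49 + 109 \left(- (5 + 6 \cdot 12)\right) = 49 + 109 \left(- (5 + 72)\right) = 49 + 109 \left(\left(-1\right) 77\right) = 49 + 109 \left(-77\right) = 49 - 8393 = -8344$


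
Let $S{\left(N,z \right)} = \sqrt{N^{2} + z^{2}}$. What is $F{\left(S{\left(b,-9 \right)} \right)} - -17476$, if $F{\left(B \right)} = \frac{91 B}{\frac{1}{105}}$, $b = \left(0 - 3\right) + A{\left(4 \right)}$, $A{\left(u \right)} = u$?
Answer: $17476 + 9555 \sqrt{82} \approx 1.04 \cdot 10^{5}$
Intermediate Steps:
$b = 1$ ($b = \left(0 - 3\right) + 4 = -3 + 4 = 1$)
$F{\left(B \right)} = 9555 B$ ($F{\left(B \right)} = 91 B \frac{1}{\frac{1}{105}} = 91 B 105 = 9555 B$)
$F{\left(S{\left(b,-9 \right)} \right)} - -17476 = 9555 \sqrt{1^{2} + \left(-9\right)^{2}} - -17476 = 9555 \sqrt{1 + 81} + 17476 = 9555 \sqrt{82} + 17476 = 17476 + 9555 \sqrt{82}$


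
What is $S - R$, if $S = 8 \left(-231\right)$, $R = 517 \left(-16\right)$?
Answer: $6424$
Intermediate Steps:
$R = -8272$
$S = -1848$
$S - R = -1848 - -8272 = -1848 + 8272 = 6424$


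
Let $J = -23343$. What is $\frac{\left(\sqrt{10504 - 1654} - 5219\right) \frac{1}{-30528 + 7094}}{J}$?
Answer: $- \frac{5219}{547019862} + \frac{5 \sqrt{354}}{547019862} \approx -9.3688 \cdot 10^{-6}$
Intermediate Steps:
$\frac{\left(\sqrt{10504 - 1654} - 5219\right) \frac{1}{-30528 + 7094}}{J} = \frac{\left(\sqrt{10504 - 1654} - 5219\right) \frac{1}{-30528 + 7094}}{-23343} = \frac{\sqrt{8850} - 5219}{-23434} \left(- \frac{1}{23343}\right) = \left(5 \sqrt{354} - 5219\right) \left(- \frac{1}{23434}\right) \left(- \frac{1}{23343}\right) = \left(-5219 + 5 \sqrt{354}\right) \left(- \frac{1}{23434}\right) \left(- \frac{1}{23343}\right) = \left(\frac{5219}{23434} - \frac{5 \sqrt{354}}{23434}\right) \left(- \frac{1}{23343}\right) = - \frac{5219}{547019862} + \frac{5 \sqrt{354}}{547019862}$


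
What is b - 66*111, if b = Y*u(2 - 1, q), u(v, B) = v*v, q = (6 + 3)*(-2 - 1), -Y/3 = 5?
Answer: -7341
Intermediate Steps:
Y = -15 (Y = -3*5 = -15)
q = -27 (q = 9*(-3) = -27)
u(v, B) = v²
b = -15 (b = -15*(2 - 1)² = -15*1² = -15*1 = -15)
b - 66*111 = -15 - 66*111 = -15 - 7326 = -7341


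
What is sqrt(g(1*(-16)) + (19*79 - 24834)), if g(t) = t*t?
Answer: I*sqrt(23077) ≈ 151.91*I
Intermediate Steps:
g(t) = t**2
sqrt(g(1*(-16)) + (19*79 - 24834)) = sqrt((1*(-16))**2 + (19*79 - 24834)) = sqrt((-16)**2 + (1501 - 24834)) = sqrt(256 - 23333) = sqrt(-23077) = I*sqrt(23077)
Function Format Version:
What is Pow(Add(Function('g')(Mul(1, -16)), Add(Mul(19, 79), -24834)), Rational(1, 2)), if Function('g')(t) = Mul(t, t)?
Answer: Mul(I, Pow(23077, Rational(1, 2))) ≈ Mul(151.91, I)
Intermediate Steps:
Function('g')(t) = Pow(t, 2)
Pow(Add(Function('g')(Mul(1, -16)), Add(Mul(19, 79), -24834)), Rational(1, 2)) = Pow(Add(Pow(Mul(1, -16), 2), Add(Mul(19, 79), -24834)), Rational(1, 2)) = Pow(Add(Pow(-16, 2), Add(1501, -24834)), Rational(1, 2)) = Pow(Add(256, -23333), Rational(1, 2)) = Pow(-23077, Rational(1, 2)) = Mul(I, Pow(23077, Rational(1, 2)))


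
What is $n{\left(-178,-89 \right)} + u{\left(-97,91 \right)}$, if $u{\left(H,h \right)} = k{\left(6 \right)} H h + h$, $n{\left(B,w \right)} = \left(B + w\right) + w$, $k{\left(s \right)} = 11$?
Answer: $-97362$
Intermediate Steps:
$n{\left(B,w \right)} = B + 2 w$
$u{\left(H,h \right)} = h + 11 H h$ ($u{\left(H,h \right)} = 11 H h + h = h + 11 H h$)
$n{\left(-178,-89 \right)} + u{\left(-97,91 \right)} = \left(-178 + 2 \left(-89\right)\right) + 91 \left(1 + 11 \left(-97\right)\right) = \left(-178 - 178\right) + 91 \left(1 - 1067\right) = -356 + 91 \left(-1066\right) = -356 - 97006 = -97362$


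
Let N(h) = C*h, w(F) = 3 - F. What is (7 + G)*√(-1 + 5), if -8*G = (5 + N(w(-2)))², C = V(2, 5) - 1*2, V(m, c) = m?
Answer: 31/4 ≈ 7.7500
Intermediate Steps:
C = 0 (C = 2 - 1*2 = 2 - 2 = 0)
N(h) = 0 (N(h) = 0*h = 0)
G = -25/8 (G = -(5 + 0)²/8 = -⅛*5² = -⅛*25 = -25/8 ≈ -3.1250)
(7 + G)*√(-1 + 5) = (7 - 25/8)*√(-1 + 5) = 31*√4/8 = (31/8)*2 = 31/4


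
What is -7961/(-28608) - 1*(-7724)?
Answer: 220976153/28608 ≈ 7724.3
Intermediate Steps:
-7961/(-28608) - 1*(-7724) = -7961*(-1/28608) + 7724 = 7961/28608 + 7724 = 220976153/28608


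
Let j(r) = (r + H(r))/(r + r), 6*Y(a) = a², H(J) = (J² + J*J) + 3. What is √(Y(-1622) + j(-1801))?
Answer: 2*√3186936500802/5403 ≈ 660.82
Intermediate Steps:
H(J) = 3 + 2*J² (H(J) = (J² + J²) + 3 = 2*J² + 3 = 3 + 2*J²)
Y(a) = a²/6
j(r) = (3 + r + 2*r²)/(2*r) (j(r) = (r + (3 + 2*r²))/(r + r) = (3 + r + 2*r²)/((2*r)) = (3 + r + 2*r²)*(1/(2*r)) = (3 + r + 2*r²)/(2*r))
√(Y(-1622) + j(-1801)) = √((⅙)*(-1622)² + (½ - 1801 + (3/2)/(-1801))) = √((⅙)*2630884 + (½ - 1801 + (3/2)*(-1/1801))) = √(1315442/3 + (½ - 1801 - 3/3602)) = √(1315442/3 - 3242702/1801) = √(2359382936/5403) = 2*√3186936500802/5403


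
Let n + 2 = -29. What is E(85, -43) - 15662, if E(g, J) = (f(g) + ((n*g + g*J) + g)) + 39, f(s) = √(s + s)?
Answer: -21828 + √170 ≈ -21815.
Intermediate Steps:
f(s) = √2*√s (f(s) = √(2*s) = √2*√s)
n = -31 (n = -2 - 29 = -31)
E(g, J) = 39 - 30*g + J*g + √2*√g (E(g, J) = (√2*√g + ((-31*g + g*J) + g)) + 39 = (√2*√g + ((-31*g + J*g) + g)) + 39 = (√2*√g + (-30*g + J*g)) + 39 = (-30*g + J*g + √2*√g) + 39 = 39 - 30*g + J*g + √2*√g)
E(85, -43) - 15662 = (39 - 30*85 - 43*85 + √2*√85) - 15662 = (39 - 2550 - 3655 + √170) - 15662 = (-6166 + √170) - 15662 = -21828 + √170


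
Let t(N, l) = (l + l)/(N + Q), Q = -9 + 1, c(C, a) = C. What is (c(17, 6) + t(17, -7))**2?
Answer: 19321/81 ≈ 238.53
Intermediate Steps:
Q = -8
t(N, l) = 2*l/(-8 + N) (t(N, l) = (l + l)/(N - 8) = (2*l)/(-8 + N) = 2*l/(-8 + N))
(c(17, 6) + t(17, -7))**2 = (17 + 2*(-7)/(-8 + 17))**2 = (17 + 2*(-7)/9)**2 = (17 + 2*(-7)*(1/9))**2 = (17 - 14/9)**2 = (139/9)**2 = 19321/81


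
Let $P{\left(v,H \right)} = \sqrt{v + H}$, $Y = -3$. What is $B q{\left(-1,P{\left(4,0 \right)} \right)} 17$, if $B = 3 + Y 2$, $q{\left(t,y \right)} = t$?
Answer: $51$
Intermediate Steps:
$P{\left(v,H \right)} = \sqrt{H + v}$
$B = -3$ ($B = 3 - 6 = -3$)
$B q{\left(-1,P{\left(4,0 \right)} \right)} 17 = \left(-3\right) \left(-1\right) 17 = 3 \cdot 17 = 51$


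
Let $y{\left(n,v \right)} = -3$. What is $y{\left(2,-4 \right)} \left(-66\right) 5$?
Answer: $990$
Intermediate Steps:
$y{\left(2,-4 \right)} \left(-66\right) 5 = \left(-3\right) \left(-66\right) 5 = 198 \cdot 5 = 990$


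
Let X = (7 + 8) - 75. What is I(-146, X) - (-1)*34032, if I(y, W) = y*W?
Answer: 42792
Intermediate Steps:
X = -60 (X = 15 - 75 = -60)
I(y, W) = W*y
I(-146, X) - (-1)*34032 = -60*(-146) - (-1)*34032 = 8760 - 1*(-34032) = 8760 + 34032 = 42792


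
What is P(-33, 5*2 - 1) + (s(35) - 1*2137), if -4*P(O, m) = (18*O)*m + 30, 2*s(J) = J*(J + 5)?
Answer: -108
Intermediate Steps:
s(J) = J*(5 + J)/2 (s(J) = (J*(J + 5))/2 = (J*(5 + J))/2 = J*(5 + J)/2)
P(O, m) = -15/2 - 9*O*m/2 (P(O, m) = -((18*O)*m + 30)/4 = -(18*O*m + 30)/4 = -(30 + 18*O*m)/4 = -15/2 - 9*O*m/2)
P(-33, 5*2 - 1) + (s(35) - 1*2137) = (-15/2 - 9/2*(-33)*(5*2 - 1)) + ((1/2)*35*(5 + 35) - 1*2137) = (-15/2 - 9/2*(-33)*(10 - 1)) + ((1/2)*35*40 - 2137) = (-15/2 - 9/2*(-33)*9) + (700 - 2137) = (-15/2 + 2673/2) - 1437 = 1329 - 1437 = -108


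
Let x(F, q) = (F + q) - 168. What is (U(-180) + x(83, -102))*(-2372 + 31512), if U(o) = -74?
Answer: -7605540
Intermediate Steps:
x(F, q) = -168 + F + q
(U(-180) + x(83, -102))*(-2372 + 31512) = (-74 + (-168 + 83 - 102))*(-2372 + 31512) = (-74 - 187)*29140 = -261*29140 = -7605540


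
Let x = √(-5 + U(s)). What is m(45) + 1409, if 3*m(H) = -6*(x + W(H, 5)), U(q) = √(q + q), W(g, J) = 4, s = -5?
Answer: 1401 - 2*√(-5 + I*√10) ≈ 1399.6 - 4.6725*I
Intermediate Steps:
U(q) = √2*√q (U(q) = √(2*q) = √2*√q)
x = √(-5 + I*√10) (x = √(-5 + √2*√(-5)) = √(-5 + √2*(I*√5)) = √(-5 + I*√10) ≈ 0.67679 + 2.3362*I)
m(H) = -8 - 2*√(-5 + I*√10) (m(H) = (-6*(√(-5 + I*√10) + 4))/3 = (-6*(4 + √(-5 + I*√10)))/3 = (-24 - 6*√(-5 + I*√10))/3 = -8 - 2*√(-5 + I*√10))
m(45) + 1409 = (-8 - 2*√(-5 + I*√10)) + 1409 = 1401 - 2*√(-5 + I*√10)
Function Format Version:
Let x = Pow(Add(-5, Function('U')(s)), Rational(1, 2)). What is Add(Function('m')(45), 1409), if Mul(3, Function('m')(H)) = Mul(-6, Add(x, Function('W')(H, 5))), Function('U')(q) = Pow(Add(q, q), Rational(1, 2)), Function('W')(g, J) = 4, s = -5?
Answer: Add(1401, Mul(-2, Pow(Add(-5, Mul(I, Pow(10, Rational(1, 2)))), Rational(1, 2)))) ≈ Add(1399.6, Mul(-4.6725, I))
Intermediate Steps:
Function('U')(q) = Mul(Pow(2, Rational(1, 2)), Pow(q, Rational(1, 2))) (Function('U')(q) = Pow(Mul(2, q), Rational(1, 2)) = Mul(Pow(2, Rational(1, 2)), Pow(q, Rational(1, 2))))
x = Pow(Add(-5, Mul(I, Pow(10, Rational(1, 2)))), Rational(1, 2)) (x = Pow(Add(-5, Mul(Pow(2, Rational(1, 2)), Pow(-5, Rational(1, 2)))), Rational(1, 2)) = Pow(Add(-5, Mul(Pow(2, Rational(1, 2)), Mul(I, Pow(5, Rational(1, 2))))), Rational(1, 2)) = Pow(Add(-5, Mul(I, Pow(10, Rational(1, 2)))), Rational(1, 2)) ≈ Add(0.67679, Mul(2.3362, I)))
Function('m')(H) = Add(-8, Mul(-2, Pow(Add(-5, Mul(I, Pow(10, Rational(1, 2)))), Rational(1, 2)))) (Function('m')(H) = Mul(Rational(1, 3), Mul(-6, Add(Pow(Add(-5, Mul(I, Pow(10, Rational(1, 2)))), Rational(1, 2)), 4))) = Mul(Rational(1, 3), Mul(-6, Add(4, Pow(Add(-5, Mul(I, Pow(10, Rational(1, 2)))), Rational(1, 2))))) = Mul(Rational(1, 3), Add(-24, Mul(-6, Pow(Add(-5, Mul(I, Pow(10, Rational(1, 2)))), Rational(1, 2))))) = Add(-8, Mul(-2, Pow(Add(-5, Mul(I, Pow(10, Rational(1, 2)))), Rational(1, 2)))))
Add(Function('m')(45), 1409) = Add(Add(-8, Mul(-2, Pow(Add(-5, Mul(I, Pow(10, Rational(1, 2)))), Rational(1, 2)))), 1409) = Add(1401, Mul(-2, Pow(Add(-5, Mul(I, Pow(10, Rational(1, 2)))), Rational(1, 2))))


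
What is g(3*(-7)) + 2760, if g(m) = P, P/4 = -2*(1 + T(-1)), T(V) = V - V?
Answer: 2752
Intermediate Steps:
T(V) = 0
P = -8 (P = 4*(-2*(1 + 0)) = 4*(-2*1) = 4*(-2) = -8)
g(m) = -8
g(3*(-7)) + 2760 = -8 + 2760 = 2752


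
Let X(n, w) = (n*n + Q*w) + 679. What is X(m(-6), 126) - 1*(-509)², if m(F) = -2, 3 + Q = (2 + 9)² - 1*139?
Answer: -261044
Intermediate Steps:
Q = -21 (Q = -3 + ((2 + 9)² - 1*139) = -3 + (11² - 139) = -3 + (121 - 139) = -3 - 18 = -21)
X(n, w) = 679 + n² - 21*w (X(n, w) = (n*n - 21*w) + 679 = (n² - 21*w) + 679 = 679 + n² - 21*w)
X(m(-6), 126) - 1*(-509)² = (679 + (-2)² - 21*126) - 1*(-509)² = (679 + 4 - 2646) - 1*259081 = -1963 - 259081 = -261044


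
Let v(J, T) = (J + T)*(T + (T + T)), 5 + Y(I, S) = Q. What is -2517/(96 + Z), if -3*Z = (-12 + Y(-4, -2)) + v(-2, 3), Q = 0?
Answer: -7551/296 ≈ -25.510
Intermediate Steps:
Y(I, S) = -5 (Y(I, S) = -5 + 0 = -5)
v(J, T) = 3*T*(J + T) (v(J, T) = (J + T)*(T + 2*T) = (J + T)*(3*T) = 3*T*(J + T))
Z = 8/3 (Z = -((-12 - 5) + 3*3*(-2 + 3))/3 = -(-17 + 3*3*1)/3 = -(-17 + 9)/3 = -⅓*(-8) = 8/3 ≈ 2.6667)
-2517/(96 + Z) = -2517/(96 + 8/3) = -2517/(296/3) = (3/296)*(-2517) = -7551/296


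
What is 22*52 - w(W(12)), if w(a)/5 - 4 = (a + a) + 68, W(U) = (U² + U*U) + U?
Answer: -2216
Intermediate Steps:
W(U) = U + 2*U² (W(U) = (U² + U²) + U = 2*U² + U = U + 2*U²)
w(a) = 360 + 10*a (w(a) = 20 + 5*((a + a) + 68) = 20 + 5*(2*a + 68) = 20 + 5*(68 + 2*a) = 20 + (340 + 10*a) = 360 + 10*a)
22*52 - w(W(12)) = 22*52 - (360 + 10*(12*(1 + 2*12))) = 1144 - (360 + 10*(12*(1 + 24))) = 1144 - (360 + 10*(12*25)) = 1144 - (360 + 10*300) = 1144 - (360 + 3000) = 1144 - 1*3360 = 1144 - 3360 = -2216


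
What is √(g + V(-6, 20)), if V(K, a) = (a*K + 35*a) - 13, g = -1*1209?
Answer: I*√642 ≈ 25.338*I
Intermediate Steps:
g = -1209
V(K, a) = -13 + 35*a + K*a (V(K, a) = (K*a + 35*a) - 13 = (35*a + K*a) - 13 = -13 + 35*a + K*a)
√(g + V(-6, 20)) = √(-1209 + (-13 + 35*20 - 6*20)) = √(-1209 + (-13 + 700 - 120)) = √(-1209 + 567) = √(-642) = I*√642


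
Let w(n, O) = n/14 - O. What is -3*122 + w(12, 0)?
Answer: -2556/7 ≈ -365.14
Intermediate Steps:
w(n, O) = -O + n/14 (w(n, O) = n*(1/14) - O = n/14 - O = -O + n/14)
-3*122 + w(12, 0) = -3*122 + (-1*0 + (1/14)*12) = -366 + (0 + 6/7) = -366 + 6/7 = -2556/7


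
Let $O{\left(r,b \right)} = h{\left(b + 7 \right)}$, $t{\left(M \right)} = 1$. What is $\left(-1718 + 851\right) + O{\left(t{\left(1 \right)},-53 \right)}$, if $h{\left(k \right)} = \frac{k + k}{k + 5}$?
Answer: $- \frac{35455}{41} \approx -864.76$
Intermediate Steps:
$h{\left(k \right)} = \frac{2 k}{5 + k}$
$O{\left(r,b \right)} = \frac{2 \left(7 + b\right)}{12 + b}$ ($O{\left(r,b \right)} = \frac{2 \left(b + 7\right)}{5 + \left(b + 7\right)} = \frac{2 \left(7 + b\right)}{5 + \left(7 + b\right)} = \frac{2 \left(7 + b\right)}{12 + b}$)
$\left(-1718 + 851\right) + O{\left(t{\left(1 \right)},-53 \right)} = \left(-1718 + 851\right) + \frac{2 \left(7 - 53\right)}{12 - 53} = -867 + 2 \frac{1}{-41} \left(-46\right) = -867 + 2 \left(- \frac{1}{41}\right) \left(-46\right) = -867 + \frac{92}{41} = - \frac{35455}{41}$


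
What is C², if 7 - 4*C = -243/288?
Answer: 63001/16384 ≈ 3.8453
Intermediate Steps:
C = 251/128 (C = 7/4 - (-243)/(4*288) = 7/4 - ¼*(-27/32) = 7/4 + 27/128 = 251/128 ≈ 1.9609)
C² = (251/128)² = 63001/16384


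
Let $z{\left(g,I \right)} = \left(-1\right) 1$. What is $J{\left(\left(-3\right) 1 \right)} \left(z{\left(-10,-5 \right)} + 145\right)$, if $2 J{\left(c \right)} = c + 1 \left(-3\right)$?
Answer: $-432$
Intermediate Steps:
$J{\left(c \right)} = - \frac{3}{2} + \frac{c}{2}$ ($J{\left(c \right)} = \frac{c + 1 \left(-3\right)}{2} = \frac{c - 3}{2} = \frac{-3 + c}{2} = - \frac{3}{2} + \frac{c}{2}$)
$z{\left(g,I \right)} = -1$
$J{\left(\left(-3\right) 1 \right)} \left(z{\left(-10,-5 \right)} + 145\right) = \left(- \frac{3}{2} + \frac{\left(-3\right) 1}{2}\right) \left(-1 + 145\right) = \left(- \frac{3}{2} + \frac{1}{2} \left(-3\right)\right) 144 = \left(- \frac{3}{2} - \frac{3}{2}\right) 144 = \left(-3\right) 144 = -432$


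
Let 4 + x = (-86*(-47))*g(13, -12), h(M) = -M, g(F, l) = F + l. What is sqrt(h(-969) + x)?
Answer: sqrt(5007) ≈ 70.760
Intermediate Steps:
x = 4038 (x = -4 + (-86*(-47))*(13 - 12) = -4 + 4042*1 = -4 + 4042 = 4038)
sqrt(h(-969) + x) = sqrt(-1*(-969) + 4038) = sqrt(969 + 4038) = sqrt(5007)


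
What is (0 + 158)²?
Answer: 24964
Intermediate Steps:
(0 + 158)² = 158² = 24964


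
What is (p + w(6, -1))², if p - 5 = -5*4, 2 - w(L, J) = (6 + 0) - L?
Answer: 169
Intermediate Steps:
w(L, J) = -4 + L (w(L, J) = 2 - ((6 + 0) - L) = 2 - (6 - L) = 2 + (-6 + L) = -4 + L)
p = -15 (p = 5 - 5*4 = 5 - 20 = -15)
(p + w(6, -1))² = (-15 + (-4 + 6))² = (-15 + 2)² = (-13)² = 169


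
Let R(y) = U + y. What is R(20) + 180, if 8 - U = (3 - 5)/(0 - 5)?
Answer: 1038/5 ≈ 207.60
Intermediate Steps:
U = 38/5 (U = 8 - (3 - 5)/(0 - 5) = 8 - (-2)/(-5) = 8 - (-2)*(-1)/5 = 8 - 1*⅖ = 8 - ⅖ = 38/5 ≈ 7.6000)
R(y) = 38/5 + y
R(20) + 180 = (38/5 + 20) + 180 = 138/5 + 180 = 1038/5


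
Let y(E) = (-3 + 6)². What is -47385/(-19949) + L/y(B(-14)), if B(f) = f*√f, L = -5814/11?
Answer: -12365819/219439 ≈ -56.352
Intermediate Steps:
L = -5814/11 ≈ -528.55
B(f) = f^(3/2)
y(E) = 9 (y(E) = 3² = 9)
-47385/(-19949) + L/y(B(-14)) = -47385/(-19949) - 5814/11/9 = -47385*(-1/19949) - 5814/11*⅑ = 47385/19949 - 646/11 = -12365819/219439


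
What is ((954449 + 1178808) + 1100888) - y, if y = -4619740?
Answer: 7853885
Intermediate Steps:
((954449 + 1178808) + 1100888) - y = ((954449 + 1178808) + 1100888) - 1*(-4619740) = (2133257 + 1100888) + 4619740 = 3234145 + 4619740 = 7853885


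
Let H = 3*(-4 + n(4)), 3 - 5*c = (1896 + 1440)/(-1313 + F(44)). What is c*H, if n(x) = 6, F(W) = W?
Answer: 4762/705 ≈ 6.7546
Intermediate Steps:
c = 2381/2115 (c = 3/5 - (1896 + 1440)/(5*(-1313 + 44)) = 3/5 - 3336/(5*(-1269)) = 3/5 - 3336*(-1)/(5*1269) = 3/5 - 1/5*(-1112/423) = 3/5 + 1112/2115 = 2381/2115 ≈ 1.1258)
H = 6 (H = 3*(-4 + 6) = 3*2 = 6)
c*H = (2381/2115)*6 = 4762/705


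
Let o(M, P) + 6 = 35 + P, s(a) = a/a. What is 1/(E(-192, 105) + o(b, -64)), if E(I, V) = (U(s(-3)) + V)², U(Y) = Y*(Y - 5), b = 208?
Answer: 1/10166 ≈ 9.8367e-5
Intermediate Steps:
s(a) = 1
U(Y) = Y*(-5 + Y)
o(M, P) = 29 + P (o(M, P) = -6 + (35 + P) = 29 + P)
E(I, V) = (-4 + V)² (E(I, V) = (1*(-5 + 1) + V)² = (1*(-4) + V)² = (-4 + V)²)
1/(E(-192, 105) + o(b, -64)) = 1/((-4 + 105)² + (29 - 64)) = 1/(101² - 35) = 1/(10201 - 35) = 1/10166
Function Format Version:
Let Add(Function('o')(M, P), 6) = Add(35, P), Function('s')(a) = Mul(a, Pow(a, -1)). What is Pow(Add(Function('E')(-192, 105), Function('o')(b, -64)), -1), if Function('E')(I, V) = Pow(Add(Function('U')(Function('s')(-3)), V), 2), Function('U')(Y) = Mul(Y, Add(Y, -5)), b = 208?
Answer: Rational(1, 10166) ≈ 9.8367e-5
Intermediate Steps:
Function('s')(a) = 1
Function('U')(Y) = Mul(Y, Add(-5, Y))
Function('o')(M, P) = Add(29, P) (Function('o')(M, P) = Add(-6, Add(35, P)) = Add(29, P))
Function('E')(I, V) = Pow(Add(-4, V), 2) (Function('E')(I, V) = Pow(Add(Mul(1, Add(-5, 1)), V), 2) = Pow(Add(Mul(1, -4), V), 2) = Pow(Add(-4, V), 2))
Pow(Add(Function('E')(-192, 105), Function('o')(b, -64)), -1) = Pow(Add(Pow(Add(-4, 105), 2), Add(29, -64)), -1) = Pow(Add(Pow(101, 2), -35), -1) = Pow(Add(10201, -35), -1) = Pow(10166, -1) = Rational(1, 10166)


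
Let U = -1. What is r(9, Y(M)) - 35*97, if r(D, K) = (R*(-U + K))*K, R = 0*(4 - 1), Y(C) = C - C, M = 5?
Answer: -3395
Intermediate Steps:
Y(C) = 0
R = 0 (R = 0*3 = 0)
r(D, K) = 0 (r(D, K) = (0*(-1*(-1) + K))*K = (0*(1 + K))*K = 0*K = 0)
r(9, Y(M)) - 35*97 = 0 - 35*97 = 0 - 3395 = -3395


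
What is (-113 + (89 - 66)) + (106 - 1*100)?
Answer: -84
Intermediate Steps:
(-113 + (89 - 66)) + (106 - 1*100) = (-113 + 23) + (106 - 100) = -90 + 6 = -84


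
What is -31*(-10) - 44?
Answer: 266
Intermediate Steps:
-31*(-10) - 44 = 310 - 44 = 266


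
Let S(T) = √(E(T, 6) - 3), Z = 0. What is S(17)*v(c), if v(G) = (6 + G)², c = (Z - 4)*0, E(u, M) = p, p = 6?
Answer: 36*√3 ≈ 62.354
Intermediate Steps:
E(u, M) = 6
c = 0 (c = (0 - 4)*0 = -4*0 = 0)
S(T) = √3 (S(T) = √(6 - 3) = √3)
S(17)*v(c) = √3*(6 + 0)² = √3*6² = √3*36 = 36*√3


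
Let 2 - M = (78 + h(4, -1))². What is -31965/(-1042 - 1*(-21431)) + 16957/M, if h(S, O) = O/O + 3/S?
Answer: -8783547853/2074152581 ≈ -4.2348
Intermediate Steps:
h(S, O) = 1 + 3/S
M = -101729/16 (M = 2 - (78 + (3 + 4)/4)² = 2 - (78 + (¼)*7)² = 2 - (78 + 7/4)² = 2 - (319/4)² = 2 - 1*101761/16 = 2 - 101761/16 = -101729/16 ≈ -6358.1)
-31965/(-1042 - 1*(-21431)) + 16957/M = -31965/(-1042 - 1*(-21431)) + 16957/(-101729/16) = -31965/(-1042 + 21431) + 16957*(-16/101729) = -31965/20389 - 271312/101729 = -8783547853/2074152581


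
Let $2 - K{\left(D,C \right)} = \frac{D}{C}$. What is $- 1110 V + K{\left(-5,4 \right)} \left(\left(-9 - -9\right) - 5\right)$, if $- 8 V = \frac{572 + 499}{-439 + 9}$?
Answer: $- \frac{124471}{344} \approx -361.83$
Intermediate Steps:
$K{\left(D,C \right)} = 2 - \frac{D}{C}$
$V = \frac{1071}{3440}$ ($V = - \frac{\left(572 + 499\right) \frac{1}{-439 + 9}}{8} = - \frac{1071 \frac{1}{-430}}{8} = - \frac{1071 \left(- \frac{1}{430}\right)}{8} = \left(- \frac{1}{8}\right) \left(- \frac{1071}{430}\right) = \frac{1071}{3440} \approx 0.31134$)
$- 1110 V + K{\left(-5,4 \right)} \left(\left(-9 - -9\right) - 5\right) = \left(-1110\right) \frac{1071}{3440} + \left(2 - - \frac{5}{4}\right) \left(\left(-9 - -9\right) - 5\right) = - \frac{118881}{344} + \left(2 - \left(-5\right) \frac{1}{4}\right) \left(\left(-9 + 9\right) - 5\right) = - \frac{118881}{344} + \left(2 + \frac{5}{4}\right) \left(0 - 5\right) = - \frac{118881}{344} + \frac{13}{4} \left(-5\right) = - \frac{118881}{344} - \frac{65}{4} = - \frac{124471}{344}$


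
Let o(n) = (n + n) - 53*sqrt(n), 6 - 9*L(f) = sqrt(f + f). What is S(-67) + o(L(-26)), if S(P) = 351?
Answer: 1057/3 - 53*sqrt(6 - 2*I*sqrt(13))/3 - 4*I*sqrt(13)/9 ≈ 303.34 + 21.367*I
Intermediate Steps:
L(f) = 2/3 - sqrt(2)*sqrt(f)/9 (L(f) = 2/3 - sqrt(f + f)/9 = 2/3 - sqrt(2)*sqrt(f)/9)
o(n) = -53*sqrt(n) + 2*n (o(n) = 2*n - 53*sqrt(n) = -53*sqrt(n) + 2*n)
S(-67) + o(L(-26)) = 351 + (-53*sqrt(2/3 - sqrt(2)*sqrt(-26)/9) + 2*(2/3 - sqrt(2)*sqrt(-26)/9)) = 351 + (-53*sqrt(2/3 - sqrt(2)*I*sqrt(26)/9) + 2*(2/3 - sqrt(2)*I*sqrt(26)/9)) = 351 + (-53*sqrt(2/3 - 2*I*sqrt(13)/9) + 2*(2/3 - 2*I*sqrt(13)/9)) = 351 + (-53*sqrt(2/3 - 2*I*sqrt(13)/9) + (4/3 - 4*I*sqrt(13)/9)) = 351 + (4/3 - 53*sqrt(2/3 - 2*I*sqrt(13)/9) - 4*I*sqrt(13)/9) = 1057/3 - 53*sqrt(2/3 - 2*I*sqrt(13)/9) - 4*I*sqrt(13)/9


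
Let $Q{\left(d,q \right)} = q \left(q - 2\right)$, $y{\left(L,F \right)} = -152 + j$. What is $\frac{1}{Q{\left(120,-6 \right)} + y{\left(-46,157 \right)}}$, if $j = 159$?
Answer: $\frac{1}{55} \approx 0.018182$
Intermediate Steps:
$y{\left(L,F \right)} = 7$ ($y{\left(L,F \right)} = -152 + 159 = 7$)
$Q{\left(d,q \right)} = q \left(-2 + q\right)$
$\frac{1}{Q{\left(120,-6 \right)} + y{\left(-46,157 \right)}} = \frac{1}{- 6 \left(-2 - 6\right) + 7} = \frac{1}{\left(-6\right) \left(-8\right) + 7} = \frac{1}{48 + 7} = \frac{1}{55}$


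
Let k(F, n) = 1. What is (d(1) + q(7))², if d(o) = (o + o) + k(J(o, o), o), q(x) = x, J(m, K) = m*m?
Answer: 100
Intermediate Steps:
J(m, K) = m²
d(o) = 1 + 2*o (d(o) = (o + o) + 1 = 2*o + 1 = 1 + 2*o)
(d(1) + q(7))² = ((1 + 2*1) + 7)² = ((1 + 2) + 7)² = (3 + 7)² = 10² = 100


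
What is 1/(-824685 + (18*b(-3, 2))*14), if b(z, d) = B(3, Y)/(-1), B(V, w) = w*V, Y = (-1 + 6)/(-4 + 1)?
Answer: -1/823425 ≈ -1.2144e-6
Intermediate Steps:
Y = -5/3 (Y = 5/(-3) = 5*(-1/3) = -5/3 ≈ -1.6667)
B(V, w) = V*w
b(z, d) = 5 (b(z, d) = (3*(-5/3))/(-1) = -5*(-1) = 5)
1/(-824685 + (18*b(-3, 2))*14) = 1/(-824685 + (18*5)*14) = 1/(-824685 + 90*14) = 1/(-824685 + 1260) = 1/(-823425) = -1/823425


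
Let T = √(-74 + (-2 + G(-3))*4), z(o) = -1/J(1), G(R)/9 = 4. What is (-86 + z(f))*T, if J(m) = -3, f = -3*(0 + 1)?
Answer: -257*√62/3 ≈ -674.54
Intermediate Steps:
G(R) = 36 (G(R) = 9*4 = 36)
f = -3 (f = -3*1 = -3)
z(o) = ⅓ (z(o) = -1/(-3) = -1*(-⅓) = ⅓)
T = √62 (T = √(-74 + (-2 + 36)*4) = √(-74 + 34*4) = √(-74 + 136) = √62 ≈ 7.8740)
(-86 + z(f))*T = (-86 + ⅓)*√62 = -257*√62/3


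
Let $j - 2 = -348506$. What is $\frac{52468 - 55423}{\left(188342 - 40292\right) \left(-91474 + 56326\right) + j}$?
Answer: $\frac{985}{1734669968} \approx 5.6783 \cdot 10^{-7}$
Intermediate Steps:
$j = -348504$ ($j = 2 - 348506 = -348504$)
$\frac{52468 - 55423}{\left(188342 - 40292\right) \left(-91474 + 56326\right) + j} = \frac{52468 - 55423}{\left(188342 - 40292\right) \left(-91474 + 56326\right) - 348504} = - \frac{2955}{148050 \left(-35148\right) - 348504} = - \frac{2955}{-5203661400 - 348504} = - \frac{2955}{-5204009904} = \left(-2955\right) \left(- \frac{1}{5204009904}\right) = \frac{985}{1734669968}$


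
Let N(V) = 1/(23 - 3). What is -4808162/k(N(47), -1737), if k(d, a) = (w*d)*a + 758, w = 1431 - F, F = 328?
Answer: 96163240/1900751 ≈ 50.592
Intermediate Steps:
N(V) = 1/20
w = 1103 (w = 1431 - 1*328 = 1431 - 328 = 1103)
k(d, a) = 758 + 1103*a*d (k(d, a) = (1103*d)*a + 758 = 1103*a*d + 758 = 758 + 1103*a*d)
-4808162/k(N(47), -1737) = -4808162/(758 + 1103*(-1737)*(1/20)) = -4808162/(758 - 1915911/20) = -4808162/(-1900751/20) = -4808162*(-20/1900751) = 96163240/1900751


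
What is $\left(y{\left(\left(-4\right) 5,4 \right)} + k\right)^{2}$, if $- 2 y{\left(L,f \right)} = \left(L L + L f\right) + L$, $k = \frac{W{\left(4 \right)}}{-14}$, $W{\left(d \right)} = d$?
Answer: $\frac{1106704}{49} \approx 22586.0$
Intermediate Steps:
$k = - \frac{2}{7}$ ($k = \frac{4}{-14} = 4 \left(- \frac{1}{14}\right) = - \frac{2}{7} \approx -0.28571$)
$y{\left(L,f \right)} = - \frac{L}{2} - \frac{L^{2}}{2} - \frac{L f}{2}$ ($y{\left(L,f \right)} = - \frac{\left(L L + L f\right) + L}{2} = - \frac{\left(L^{2} + L f\right) + L}{2} = - \frac{L + L^{2} + L f}{2} = - \frac{L}{2} - \frac{L^{2}}{2} - \frac{L f}{2}$)
$\left(y{\left(\left(-4\right) 5,4 \right)} + k\right)^{2} = \left(- \frac{\left(-4\right) 5 \left(1 - 20 + 4\right)}{2} - \frac{2}{7}\right)^{2} = \left(\left(- \frac{1}{2}\right) \left(-20\right) \left(1 - 20 + 4\right) - \frac{2}{7}\right)^{2} = \left(\left(- \frac{1}{2}\right) \left(-20\right) \left(-15\right) - \frac{2}{7}\right)^{2} = \left(-150 - \frac{2}{7}\right)^{2} = \left(- \frac{1052}{7}\right)^{2} = \frac{1106704}{49}$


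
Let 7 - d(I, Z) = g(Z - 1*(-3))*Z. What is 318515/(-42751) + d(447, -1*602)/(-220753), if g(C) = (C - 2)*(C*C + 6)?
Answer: 5549740110297662/9437411503 ≈ 5.8806e+5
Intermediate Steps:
g(C) = (-2 + C)*(6 + C²) (g(C) = (-2 + C)*(C² + 6) = (-2 + C)*(6 + C²))
d(I, Z) = 7 - Z*(6 + (3 + Z)³ - 2*(3 + Z)² + 6*Z) (d(I, Z) = 7 - (-12 + (Z - 1*(-3))³ - 2*(Z - 1*(-3))² + 6*(Z - 1*(-3)))*Z = 7 - (-12 + (Z + 3)³ - 2*(Z + 3)² + 6*(Z + 3))*Z = 7 - (-12 + (3 + Z)³ - 2*(3 + Z)² + 6*(3 + Z))*Z = 7 - (-12 + (3 + Z)³ - 2*(3 + Z)² + (18 + 6*Z))*Z = 7 - (6 + (3 + Z)³ - 2*(3 + Z)² + 6*Z)*Z = 7 - Z*(6 + (3 + Z)³ - 2*(3 + Z)² + 6*Z))
318515/(-42751) + d(447, -1*602)/(-220753) = 318515/(-42751) + (7 - (-1*602)⁴ - 21*(-1*602)² - (-15)*602 - 7*(-1*602)³)/(-220753) = 318515*(-1/42751) + (7 - 1*(-602)⁴ - 21*(-602)² - 15*(-602) - 7*(-602)³)*(-1/220753) = -318515/42751 + (7 - 1*131336659216 - 21*362404 + 9030 - 7*(-218167208))*(-1/220753) = -318515/42751 + (7 - 131336659216 - 7610484 + 9030 + 1527170456)*(-1/220753) = -318515/42751 - 129817090207*(-1/220753) = -318515/42751 + 129817090207/220753 = 5549740110297662/9437411503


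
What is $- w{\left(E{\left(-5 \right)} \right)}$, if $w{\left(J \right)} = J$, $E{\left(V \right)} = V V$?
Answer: $-25$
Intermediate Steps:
$E{\left(V \right)} = V^{2}$
$- w{\left(E{\left(-5 \right)} \right)} = - \left(-5\right)^{2} = \left(-1\right) 25 = -25$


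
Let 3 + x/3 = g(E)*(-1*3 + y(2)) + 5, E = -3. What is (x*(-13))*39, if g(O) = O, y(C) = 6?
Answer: 10647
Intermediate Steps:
x = -21 (x = -9 + 3*(-3*(-1*3 + 6) + 5) = -9 + 3*(-3*(-3 + 6) + 5) = -9 + 3*(-3*3 + 5) = -9 + 3*(-9 + 5) = -9 + 3*(-4) = -9 - 12 = -21)
(x*(-13))*39 = -21*(-13)*39 = 273*39 = 10647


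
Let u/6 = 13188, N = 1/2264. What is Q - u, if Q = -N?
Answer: -179145793/2264 ≈ -79128.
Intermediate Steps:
N = 1/2264 ≈ 0.00044170
u = 79128 (u = 6*13188 = 79128)
Q = -1/2264 (Q = -1*1/2264 = -1/2264 ≈ -0.00044170)
Q - u = -1/2264 - 1*79128 = -1/2264 - 79128 = -179145793/2264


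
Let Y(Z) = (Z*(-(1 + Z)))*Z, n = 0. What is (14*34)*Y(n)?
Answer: 0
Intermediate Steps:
Y(Z) = Z**2*(-1 - Z) (Y(Z) = (Z*(-1 - Z))*Z = Z**2*(-1 - Z))
(14*34)*Y(n) = (14*34)*(0**2*(-1 - 1*0)) = 476*(0*(-1 + 0)) = 476*(0*(-1)) = 476*0 = 0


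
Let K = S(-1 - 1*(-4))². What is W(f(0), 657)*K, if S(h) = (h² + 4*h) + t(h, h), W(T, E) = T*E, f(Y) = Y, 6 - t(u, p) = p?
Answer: 0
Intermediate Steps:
t(u, p) = 6 - p
W(T, E) = E*T
S(h) = 6 + h² + 3*h (S(h) = (h² + 4*h) + (6 - h) = 6 + h² + 3*h)
K = 576 (K = (6 + (-1 - 1*(-4))² + 3*(-1 - 1*(-4)))² = (6 + (-1 + 4)² + 3*(-1 + 4))² = (6 + 3² + 3*3)² = (6 + 9 + 9)² = 24² = 576)
W(f(0), 657)*K = (657*0)*576 = 0*576 = 0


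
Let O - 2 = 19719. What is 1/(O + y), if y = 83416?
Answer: 1/103137 ≈ 9.6958e-6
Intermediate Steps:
O = 19721 (O = 2 + 19719 = 19721)
1/(O + y) = 1/(19721 + 83416) = 1/103137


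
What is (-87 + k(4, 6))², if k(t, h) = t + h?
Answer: 5929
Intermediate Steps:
k(t, h) = h + t
(-87 + k(4, 6))² = (-87 + (6 + 4))² = (-87 + 10)² = (-77)² = 5929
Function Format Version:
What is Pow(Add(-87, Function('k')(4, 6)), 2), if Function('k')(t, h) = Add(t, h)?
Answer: 5929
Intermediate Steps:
Function('k')(t, h) = Add(h, t)
Pow(Add(-87, Function('k')(4, 6)), 2) = Pow(Add(-87, Add(6, 4)), 2) = Pow(Add(-87, 10), 2) = Pow(-77, 2) = 5929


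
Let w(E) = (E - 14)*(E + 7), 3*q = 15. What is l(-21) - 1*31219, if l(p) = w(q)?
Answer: -31327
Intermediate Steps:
q = 5 (q = (⅓)*15 = 5)
w(E) = (-14 + E)*(7 + E)
l(p) = -108 (l(p) = -98 + 5² - 7*5 = -98 + 25 - 35 = -108)
l(-21) - 1*31219 = -108 - 1*31219 = -108 - 31219 = -31327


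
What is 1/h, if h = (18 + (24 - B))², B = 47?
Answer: 1/25 ≈ 0.040000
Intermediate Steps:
h = 25 (h = (18 + (24 - 1*47))² = (18 + (24 - 47))² = (18 - 23)² = (-5)² = 25)
1/h = 1/25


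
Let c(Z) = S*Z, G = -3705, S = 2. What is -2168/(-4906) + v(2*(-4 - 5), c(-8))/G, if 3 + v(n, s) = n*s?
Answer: 11639/31889 ≈ 0.36498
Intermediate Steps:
c(Z) = 2*Z
v(n, s) = -3 + n*s
-2168/(-4906) + v(2*(-4 - 5), c(-8))/G = -2168/(-4906) + (-3 + (2*(-4 - 5))*(2*(-8)))/(-3705) = -2168*(-1/4906) + (-3 + (2*(-9))*(-16))*(-1/3705) = 1084/2453 + (-3 - 18*(-16))*(-1/3705) = 1084/2453 + (-3 + 288)*(-1/3705) = 1084/2453 + 285*(-1/3705) = 1084/2453 - 1/13 = 11639/31889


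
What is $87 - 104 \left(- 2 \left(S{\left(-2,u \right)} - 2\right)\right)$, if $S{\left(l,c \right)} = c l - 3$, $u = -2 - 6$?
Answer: $2375$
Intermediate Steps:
$u = -8$ ($u = -2 - 6 = -8$)
$S{\left(l,c \right)} = -3 + c l$
$87 - 104 \left(- 2 \left(S{\left(-2,u \right)} - 2\right)\right) = 87 - 104 \left(- 2 \left(\left(-3 - -16\right) - 2\right)\right) = 87 - 104 \left(- 2 \left(\left(-3 + 16\right) - 2\right)\right) = 87 - 104 \left(- 2 \left(13 - 2\right)\right) = 87 - 104 \left(\left(-2\right) 11\right) = 87 - -2288 = 87 + 2288 = 2375$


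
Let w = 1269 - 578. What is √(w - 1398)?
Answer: I*√707 ≈ 26.589*I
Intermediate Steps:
w = 691
√(w - 1398) = √(691 - 1398) = √(-707) = I*√707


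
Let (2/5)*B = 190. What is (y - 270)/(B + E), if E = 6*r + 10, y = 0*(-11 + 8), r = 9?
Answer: -270/539 ≈ -0.50093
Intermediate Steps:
B = 475 (B = (5/2)*190 = 475)
y = 0 (y = 0*(-3) = 0)
E = 64 (E = 6*9 + 10 = 54 + 10 = 64)
(y - 270)/(B + E) = (0 - 270)/(475 + 64) = -270/539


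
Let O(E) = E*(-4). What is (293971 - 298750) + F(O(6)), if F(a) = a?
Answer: -4803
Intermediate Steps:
O(E) = -4*E
(293971 - 298750) + F(O(6)) = (293971 - 298750) - 4*6 = -4779 - 24 = -4803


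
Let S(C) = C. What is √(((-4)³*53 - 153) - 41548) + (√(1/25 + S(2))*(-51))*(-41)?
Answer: 2091*√51/5 + I*√45093 ≈ 2986.5 + 212.35*I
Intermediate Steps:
√(((-4)³*53 - 153) - 41548) + (√(1/25 + S(2))*(-51))*(-41) = √(((-4)³*53 - 153) - 41548) + (√(1/25 + 2)*(-51))*(-41) = √((-64*53 - 153) - 41548) + (√(1/25 + 2)*(-51))*(-41) = √((-3392 - 153) - 41548) + (√(51/25)*(-51))*(-41) = √(-3545 - 41548) + ((√51/5)*(-51))*(-41) = √(-45093) - 51*√51/5*(-41) = I*√45093 + 2091*√51/5 = 2091*√51/5 + I*√45093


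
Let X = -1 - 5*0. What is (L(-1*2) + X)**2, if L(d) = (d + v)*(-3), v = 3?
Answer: 16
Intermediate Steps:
L(d) = -9 - 3*d (L(d) = (d + 3)*(-3) = (3 + d)*(-3) = -9 - 3*d)
X = -1 (X = -1 + 0 = -1)
(L(-1*2) + X)**2 = ((-9 - (-3)*2) - 1)**2 = ((-9 - 3*(-2)) - 1)**2 = ((-9 + 6) - 1)**2 = (-3 - 1)**2 = (-4)**2 = 16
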